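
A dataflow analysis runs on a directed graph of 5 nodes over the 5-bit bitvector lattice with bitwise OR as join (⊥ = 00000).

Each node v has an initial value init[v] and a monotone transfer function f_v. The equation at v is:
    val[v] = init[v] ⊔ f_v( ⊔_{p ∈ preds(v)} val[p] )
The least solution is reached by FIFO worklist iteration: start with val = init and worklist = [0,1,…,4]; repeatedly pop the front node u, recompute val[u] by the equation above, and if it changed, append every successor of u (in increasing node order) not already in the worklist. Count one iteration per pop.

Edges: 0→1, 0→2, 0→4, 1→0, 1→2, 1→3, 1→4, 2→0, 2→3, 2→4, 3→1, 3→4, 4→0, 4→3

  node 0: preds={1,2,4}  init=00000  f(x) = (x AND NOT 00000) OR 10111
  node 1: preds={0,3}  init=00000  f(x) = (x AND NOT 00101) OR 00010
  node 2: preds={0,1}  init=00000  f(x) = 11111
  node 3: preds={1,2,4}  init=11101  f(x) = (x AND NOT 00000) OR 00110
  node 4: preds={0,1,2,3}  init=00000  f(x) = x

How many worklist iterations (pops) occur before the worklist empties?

10

Trace (10 dequeues):
  [1] u=0 | in 00000 | out 10111 | prev 00000 | push {}
  [2] u=1 | in 11111 | out 11010 | prev 00000 | push {0}
  [3] u=2 | in 11111 | out 11111 | prev 00000 | push {}
  [4] u=3 | in 11111 | out 11111 | prev 11101 | push {1}
  [5] u=4 | in 11111 | out 11111 | prev 00000 | push {3}
  [6] u=0 | in 11111 | out 11111 | prev 10111 | push {2,4}
  [7] u=1 | in 11111 | out 11010 | ==
  [8] u=3 | in 11111 | out 11111 | ==
  [9] u=2 | in 11111 | out 11111 | ==
  [10] u=4 | in 11111 | out 11111 | ==

Converged values:
  [0] 11111
  [1] 11010
  [2] 11111
  [3] 11111
  [4] 11111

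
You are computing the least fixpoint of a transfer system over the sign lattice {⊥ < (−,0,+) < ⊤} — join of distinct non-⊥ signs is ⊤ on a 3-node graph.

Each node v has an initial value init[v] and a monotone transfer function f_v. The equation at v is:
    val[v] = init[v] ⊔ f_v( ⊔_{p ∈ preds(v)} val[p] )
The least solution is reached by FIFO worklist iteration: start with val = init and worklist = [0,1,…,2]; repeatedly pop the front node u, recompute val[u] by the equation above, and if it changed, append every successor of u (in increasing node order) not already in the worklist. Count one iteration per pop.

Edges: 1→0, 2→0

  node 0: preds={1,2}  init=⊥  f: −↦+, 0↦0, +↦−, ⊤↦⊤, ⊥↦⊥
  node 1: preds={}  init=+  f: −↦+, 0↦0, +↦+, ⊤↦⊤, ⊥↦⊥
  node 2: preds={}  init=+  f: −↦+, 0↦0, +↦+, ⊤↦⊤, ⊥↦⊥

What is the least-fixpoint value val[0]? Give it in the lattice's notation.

−

Trace (3 dequeues):
  [1] u=0 | in + | out − | prev ⊥ | push {}
  [2] u=1 | in ⊥ | out + | ==
  [3] u=2 | in ⊥ | out + | ==

Converged values:
  [0] −
  [1] +
  [2] +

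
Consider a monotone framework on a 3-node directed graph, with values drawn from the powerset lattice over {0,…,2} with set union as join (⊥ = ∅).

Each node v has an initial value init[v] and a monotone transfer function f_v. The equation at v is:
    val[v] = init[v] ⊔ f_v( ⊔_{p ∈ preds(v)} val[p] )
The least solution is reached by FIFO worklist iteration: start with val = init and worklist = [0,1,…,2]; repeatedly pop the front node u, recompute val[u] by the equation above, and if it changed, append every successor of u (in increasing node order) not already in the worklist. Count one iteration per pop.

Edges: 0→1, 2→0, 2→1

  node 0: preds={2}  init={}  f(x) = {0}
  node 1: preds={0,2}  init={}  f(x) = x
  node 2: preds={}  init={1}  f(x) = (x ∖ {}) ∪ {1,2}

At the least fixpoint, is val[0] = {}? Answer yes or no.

no

Worklist (5 pops):
  #1 pop 0: in={1} → {0} (was {}); enqueue []
  #2 pop 1: in={0,1} → {0,1} (was {}); enqueue []
  #3 pop 2: in={} → {1,2} (was {1}); enqueue [0,1]
  #4 pop 0: in={1,2} → {0} (no change)
  #5 pop 1: in={0,1,2} → {0,1,2} (was {0,1}); enqueue []

Fixpoint:
  val[0] = {0}
  val[1] = {0,1,2}
  val[2] = {1,2}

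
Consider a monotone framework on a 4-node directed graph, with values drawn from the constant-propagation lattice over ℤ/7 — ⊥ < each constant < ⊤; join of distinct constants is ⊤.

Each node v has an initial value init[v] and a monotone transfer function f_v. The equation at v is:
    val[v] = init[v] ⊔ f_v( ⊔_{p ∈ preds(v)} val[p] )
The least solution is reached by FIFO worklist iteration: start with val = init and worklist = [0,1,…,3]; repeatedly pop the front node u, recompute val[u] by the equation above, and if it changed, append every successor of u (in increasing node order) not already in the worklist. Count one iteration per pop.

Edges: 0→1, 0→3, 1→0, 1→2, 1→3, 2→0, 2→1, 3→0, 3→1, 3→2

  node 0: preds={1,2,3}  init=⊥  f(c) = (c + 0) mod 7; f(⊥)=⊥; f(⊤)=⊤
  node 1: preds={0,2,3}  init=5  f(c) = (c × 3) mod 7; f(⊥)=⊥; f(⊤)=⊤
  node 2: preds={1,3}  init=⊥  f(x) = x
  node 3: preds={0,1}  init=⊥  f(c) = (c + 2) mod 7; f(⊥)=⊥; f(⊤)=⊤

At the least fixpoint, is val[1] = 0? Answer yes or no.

Iteration log — 8 steps:
  step 1. node 0  ⊔preds=5  new=5  old=⊥  +wl: 
  step 2. node 1  ⊔preds=5  new=⊤  old=5  +wl: 0
  step 3. node 2  ⊔preds=⊤  new=⊤  old=⊥  +wl: 1
  step 4. node 3  ⊔preds=⊤  new=⊤  old=⊥  +wl: 2
  step 5. node 0  ⊔preds=⊤  new=⊤  old=5  +wl: 3
  step 6. node 1  ⊔preds=⊤  new=⊤  stable
  step 7. node 2  ⊔preds=⊤  new=⊤  stable
  step 8. node 3  ⊔preds=⊤  new=⊤  stable

Least fixpoint reached:
  node 0: ⊤
  node 1: ⊤
  node 2: ⊤
  node 3: ⊤

no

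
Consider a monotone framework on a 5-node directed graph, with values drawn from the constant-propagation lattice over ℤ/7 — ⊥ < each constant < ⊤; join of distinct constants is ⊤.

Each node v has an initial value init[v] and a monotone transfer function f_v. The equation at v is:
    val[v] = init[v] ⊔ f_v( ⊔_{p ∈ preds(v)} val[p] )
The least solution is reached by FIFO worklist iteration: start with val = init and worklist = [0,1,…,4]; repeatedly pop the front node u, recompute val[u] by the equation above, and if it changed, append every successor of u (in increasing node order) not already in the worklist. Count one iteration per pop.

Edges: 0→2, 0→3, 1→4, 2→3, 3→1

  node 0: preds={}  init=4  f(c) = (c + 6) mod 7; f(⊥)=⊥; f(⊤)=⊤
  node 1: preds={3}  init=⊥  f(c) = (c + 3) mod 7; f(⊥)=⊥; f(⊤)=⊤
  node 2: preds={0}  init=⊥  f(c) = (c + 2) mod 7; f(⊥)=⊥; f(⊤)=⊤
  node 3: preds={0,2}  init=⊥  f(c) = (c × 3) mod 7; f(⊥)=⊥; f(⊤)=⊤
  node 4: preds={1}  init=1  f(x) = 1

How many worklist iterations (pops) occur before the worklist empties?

7

Iteration log — 7 steps:
  step 1. node 0  ⊔preds=⊥  new=4  stable
  step 2. node 1  ⊔preds=⊥  new=⊥  stable
  step 3. node 2  ⊔preds=4  new=6  old=⊥  +wl: 
  step 4. node 3  ⊔preds=⊤  new=⊤  old=⊥  +wl: 1
  step 5. node 4  ⊔preds=⊥  new=1  stable
  step 6. node 1  ⊔preds=⊤  new=⊤  old=⊥  +wl: 4
  step 7. node 4  ⊔preds=⊤  new=1  stable

Least fixpoint reached:
  node 0: 4
  node 1: ⊤
  node 2: 6
  node 3: ⊤
  node 4: 1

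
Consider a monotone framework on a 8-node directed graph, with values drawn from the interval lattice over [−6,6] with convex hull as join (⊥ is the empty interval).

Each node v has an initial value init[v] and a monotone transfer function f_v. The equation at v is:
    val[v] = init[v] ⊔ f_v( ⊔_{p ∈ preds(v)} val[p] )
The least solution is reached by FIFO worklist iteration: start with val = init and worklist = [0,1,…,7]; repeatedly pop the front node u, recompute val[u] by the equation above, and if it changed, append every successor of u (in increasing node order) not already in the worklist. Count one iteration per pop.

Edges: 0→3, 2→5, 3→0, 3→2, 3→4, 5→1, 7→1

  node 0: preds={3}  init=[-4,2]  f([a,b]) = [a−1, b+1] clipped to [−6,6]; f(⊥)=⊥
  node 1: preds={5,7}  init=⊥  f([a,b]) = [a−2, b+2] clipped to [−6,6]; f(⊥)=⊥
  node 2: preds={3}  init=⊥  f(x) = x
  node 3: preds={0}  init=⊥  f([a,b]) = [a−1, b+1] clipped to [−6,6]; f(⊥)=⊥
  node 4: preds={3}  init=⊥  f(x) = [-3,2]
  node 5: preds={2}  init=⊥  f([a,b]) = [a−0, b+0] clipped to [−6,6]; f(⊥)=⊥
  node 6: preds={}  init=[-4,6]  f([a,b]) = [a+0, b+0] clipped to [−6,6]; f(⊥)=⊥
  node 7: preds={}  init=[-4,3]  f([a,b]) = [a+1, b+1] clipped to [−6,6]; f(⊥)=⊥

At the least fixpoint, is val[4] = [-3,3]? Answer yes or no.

no

Iteration log — 24 steps:
  step 1. node 0  ⊔preds=⊥  new=[-4,2]  stable
  step 2. node 1  ⊔preds=[-4,3]  new=[-6,5]  old=⊥  +wl: 
  step 3. node 2  ⊔preds=⊥  new=⊥  stable
  step 4. node 3  ⊔preds=[-4,2]  new=[-5,3]  old=⊥  +wl: 0,2
  step 5. node 4  ⊔preds=[-5,3]  new=[-3,2]  old=⊥  +wl: 
  step 6. node 5  ⊔preds=⊥  new=⊥  stable
  step 7. node 6  ⊔preds=⊥  new=[-4,6]  stable
  step 8. node 7  ⊔preds=⊥  new=[-4,3]  stable
  step 9. node 0  ⊔preds=[-5,3]  new=[-6,4]  old=[-4,2]  +wl: 3
  step 10. node 2  ⊔preds=[-5,3]  new=[-5,3]  old=⊥  +wl: 5
  step 11. node 3  ⊔preds=[-6,4]  new=[-6,5]  old=[-5,3]  +wl: 0,2,4
  step 12. node 5  ⊔preds=[-5,3]  new=[-5,3]  old=⊥  +wl: 1
  step 13. node 0  ⊔preds=[-6,5]  new=[-6,6]  old=[-6,4]  +wl: 3
  step 14. node 2  ⊔preds=[-6,5]  new=[-6,5]  old=[-5,3]  +wl: 5
  step 15. node 4  ⊔preds=[-6,5]  new=[-3,2]  stable
  step 16. node 1  ⊔preds=[-5,3]  new=[-6,5]  stable
  step 17. node 3  ⊔preds=[-6,6]  new=[-6,6]  old=[-6,5]  +wl: 0,2,4
  step 18. node 5  ⊔preds=[-6,5]  new=[-6,5]  old=[-5,3]  +wl: 1
  step 19. node 0  ⊔preds=[-6,6]  new=[-6,6]  stable
  step 20. node 2  ⊔preds=[-6,6]  new=[-6,6]  old=[-6,5]  +wl: 5
  step 21. node 4  ⊔preds=[-6,6]  new=[-3,2]  stable
  step 22. node 1  ⊔preds=[-6,5]  new=[-6,6]  old=[-6,5]  +wl: 
  step 23. node 5  ⊔preds=[-6,6]  new=[-6,6]  old=[-6,5]  +wl: 1
  step 24. node 1  ⊔preds=[-6,6]  new=[-6,6]  stable

Least fixpoint reached:
  node 0: [-6,6]
  node 1: [-6,6]
  node 2: [-6,6]
  node 3: [-6,6]
  node 4: [-3,2]
  node 5: [-6,6]
  node 6: [-4,6]
  node 7: [-4,3]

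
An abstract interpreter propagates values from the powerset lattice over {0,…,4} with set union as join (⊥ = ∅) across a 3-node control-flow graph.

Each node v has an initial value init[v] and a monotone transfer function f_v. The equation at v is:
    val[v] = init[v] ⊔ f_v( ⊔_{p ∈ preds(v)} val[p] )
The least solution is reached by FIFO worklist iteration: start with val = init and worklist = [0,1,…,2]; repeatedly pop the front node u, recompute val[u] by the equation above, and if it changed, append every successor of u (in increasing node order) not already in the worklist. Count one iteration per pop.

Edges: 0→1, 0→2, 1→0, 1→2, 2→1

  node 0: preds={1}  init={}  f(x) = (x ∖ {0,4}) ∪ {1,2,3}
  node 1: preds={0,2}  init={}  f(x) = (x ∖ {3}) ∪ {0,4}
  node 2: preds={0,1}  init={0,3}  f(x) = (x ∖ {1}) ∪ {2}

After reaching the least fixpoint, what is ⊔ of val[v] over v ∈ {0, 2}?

Worklist (5 pops):
  #1 pop 0: in={} → {1,2,3} (was {}); enqueue []
  #2 pop 1: in={0,1,2,3} → {0,1,2,4} (was {}); enqueue [0]
  #3 pop 2: in={0,1,2,3,4} → {0,2,3,4} (was {0,3}); enqueue [1]
  #4 pop 0: in={0,1,2,4} → {1,2,3} (no change)
  #5 pop 1: in={0,1,2,3,4} → {0,1,2,4} (no change)

Fixpoint:
  val[0] = {1,2,3}
  val[1] = {0,1,2,4}
  val[2] = {0,2,3,4}

{0,1,2,3,4}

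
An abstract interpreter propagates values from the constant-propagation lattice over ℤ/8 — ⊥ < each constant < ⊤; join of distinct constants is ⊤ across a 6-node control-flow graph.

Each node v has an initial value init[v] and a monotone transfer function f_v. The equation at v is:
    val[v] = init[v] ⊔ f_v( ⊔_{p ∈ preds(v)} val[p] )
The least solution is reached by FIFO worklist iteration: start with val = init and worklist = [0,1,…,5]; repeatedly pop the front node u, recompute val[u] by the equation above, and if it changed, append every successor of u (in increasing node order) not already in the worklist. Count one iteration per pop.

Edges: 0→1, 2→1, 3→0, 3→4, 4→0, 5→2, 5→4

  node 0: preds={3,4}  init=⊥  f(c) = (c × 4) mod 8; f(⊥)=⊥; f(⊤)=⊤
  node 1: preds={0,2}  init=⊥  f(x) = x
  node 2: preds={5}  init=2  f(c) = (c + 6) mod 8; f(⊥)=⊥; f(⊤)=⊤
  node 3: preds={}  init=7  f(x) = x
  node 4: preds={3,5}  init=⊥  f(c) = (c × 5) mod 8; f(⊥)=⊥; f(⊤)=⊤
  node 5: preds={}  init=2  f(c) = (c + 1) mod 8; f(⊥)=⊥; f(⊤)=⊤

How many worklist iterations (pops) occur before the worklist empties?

9

Iteration log — 9 steps:
  step 1. node 0  ⊔preds=7  new=4  old=⊥  +wl: 
  step 2. node 1  ⊔preds=⊤  new=⊤  old=⊥  +wl: 
  step 3. node 2  ⊔preds=2  new=⊤  old=2  +wl: 1
  step 4. node 3  ⊔preds=⊥  new=7  stable
  step 5. node 4  ⊔preds=⊤  new=⊤  old=⊥  +wl: 0
  step 6. node 5  ⊔preds=⊥  new=2  stable
  step 7. node 1  ⊔preds=⊤  new=⊤  stable
  step 8. node 0  ⊔preds=⊤  new=⊤  old=4  +wl: 1
  step 9. node 1  ⊔preds=⊤  new=⊤  stable

Least fixpoint reached:
  node 0: ⊤
  node 1: ⊤
  node 2: ⊤
  node 3: 7
  node 4: ⊤
  node 5: 2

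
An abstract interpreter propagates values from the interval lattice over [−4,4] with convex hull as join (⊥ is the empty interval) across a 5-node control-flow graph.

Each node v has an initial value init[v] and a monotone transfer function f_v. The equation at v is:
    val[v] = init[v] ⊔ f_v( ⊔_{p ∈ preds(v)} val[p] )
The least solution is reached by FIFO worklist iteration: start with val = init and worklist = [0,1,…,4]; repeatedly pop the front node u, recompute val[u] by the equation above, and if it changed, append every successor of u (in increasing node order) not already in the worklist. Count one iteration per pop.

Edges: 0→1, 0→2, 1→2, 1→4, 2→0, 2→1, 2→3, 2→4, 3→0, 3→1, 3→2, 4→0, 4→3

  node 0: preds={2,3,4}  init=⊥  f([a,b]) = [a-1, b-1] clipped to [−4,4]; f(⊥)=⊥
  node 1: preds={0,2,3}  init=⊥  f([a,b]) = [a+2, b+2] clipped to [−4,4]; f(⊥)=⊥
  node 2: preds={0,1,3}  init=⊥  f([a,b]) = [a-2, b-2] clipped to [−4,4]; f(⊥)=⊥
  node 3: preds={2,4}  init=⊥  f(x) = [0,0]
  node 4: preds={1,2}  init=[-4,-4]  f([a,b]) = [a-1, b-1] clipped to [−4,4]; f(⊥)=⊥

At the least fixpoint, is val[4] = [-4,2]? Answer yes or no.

no

Trace (14 dequeues):
  [1] u=0 | in [-4,-4] | out [-4,-4] | prev ⊥ | push {}
  [2] u=1 | in [-4,-4] | out [-2,-2] | prev ⊥ | push {}
  [3] u=2 | in [-4,-2] | out [-4,-4] | prev ⊥ | push {0,1}
  [4] u=3 | in [-4,-4] | out [0,0] | prev ⊥ | push {2}
  [5] u=4 | in [-4,-2] | out [-4,-3] | prev [-4,-4] | push {3}
  [6] u=0 | in [-4,0] | out [-4,-1] | prev [-4,-4] | push {}
  [7] u=1 | in [-4,0] | out [-2,2] | prev [-2,-2] | push {4}
  [8] u=2 | in [-4,2] | out [-4,0] | prev [-4,-4] | push {0,1}
  [9] u=3 | in [-4,0] | out [0,0] | ==
  [10] u=4 | in [-4,2] | out [-4,1] | prev [-4,-3] | push {3}
  [11] u=0 | in [-4,1] | out [-4,0] | prev [-4,-1] | push {2}
  [12] u=1 | in [-4,0] | out [-2,2] | ==
  [13] u=3 | in [-4,1] | out [0,0] | ==
  [14] u=2 | in [-4,2] | out [-4,0] | ==

Converged values:
  [0] [-4,0]
  [1] [-2,2]
  [2] [-4,0]
  [3] [0,0]
  [4] [-4,1]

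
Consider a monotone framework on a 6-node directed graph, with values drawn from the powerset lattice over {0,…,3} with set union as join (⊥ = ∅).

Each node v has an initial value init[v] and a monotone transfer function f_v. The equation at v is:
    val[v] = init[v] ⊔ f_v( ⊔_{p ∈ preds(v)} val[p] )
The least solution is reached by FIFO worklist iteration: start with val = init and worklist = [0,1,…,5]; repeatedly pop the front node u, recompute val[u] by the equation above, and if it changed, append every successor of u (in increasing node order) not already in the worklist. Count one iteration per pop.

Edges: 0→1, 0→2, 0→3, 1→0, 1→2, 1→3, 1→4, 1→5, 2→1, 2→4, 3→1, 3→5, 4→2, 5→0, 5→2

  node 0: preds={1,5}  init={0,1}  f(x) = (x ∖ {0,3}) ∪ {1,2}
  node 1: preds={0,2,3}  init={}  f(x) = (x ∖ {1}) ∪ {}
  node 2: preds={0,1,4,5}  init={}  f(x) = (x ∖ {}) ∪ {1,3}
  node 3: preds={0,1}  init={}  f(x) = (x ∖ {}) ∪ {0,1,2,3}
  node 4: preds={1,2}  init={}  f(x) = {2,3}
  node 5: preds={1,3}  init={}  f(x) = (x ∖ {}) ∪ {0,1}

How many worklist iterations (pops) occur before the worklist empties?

13

Iteration log — 13 steps:
  step 1. node 0  ⊔preds={}  new={0,1,2}  old={0,1}  +wl: 
  step 2. node 1  ⊔preds={0,1,2}  new={0,2}  old={}  +wl: 0
  step 3. node 2  ⊔preds={0,1,2}  new={0,1,2,3}  old={}  +wl: 1
  step 4. node 3  ⊔preds={0,1,2}  new={0,1,2,3}  old={}  +wl: 
  step 5. node 4  ⊔preds={0,1,2,3}  new={2,3}  old={}  +wl: 2
  step 6. node 5  ⊔preds={0,1,2,3}  new={0,1,2,3}  old={}  +wl: 
  step 7. node 0  ⊔preds={0,1,2,3}  new={0,1,2}  stable
  step 8. node 1  ⊔preds={0,1,2,3}  new={0,2,3}  old={0,2}  +wl: 0,3,4,5
  step 9. node 2  ⊔preds={0,1,2,3}  new={0,1,2,3}  stable
  step 10. node 0  ⊔preds={0,1,2,3}  new={0,1,2}  stable
  step 11. node 3  ⊔preds={0,1,2,3}  new={0,1,2,3}  stable
  step 12. node 4  ⊔preds={0,1,2,3}  new={2,3}  stable
  step 13. node 5  ⊔preds={0,1,2,3}  new={0,1,2,3}  stable

Least fixpoint reached:
  node 0: {0,1,2}
  node 1: {0,2,3}
  node 2: {0,1,2,3}
  node 3: {0,1,2,3}
  node 4: {2,3}
  node 5: {0,1,2,3}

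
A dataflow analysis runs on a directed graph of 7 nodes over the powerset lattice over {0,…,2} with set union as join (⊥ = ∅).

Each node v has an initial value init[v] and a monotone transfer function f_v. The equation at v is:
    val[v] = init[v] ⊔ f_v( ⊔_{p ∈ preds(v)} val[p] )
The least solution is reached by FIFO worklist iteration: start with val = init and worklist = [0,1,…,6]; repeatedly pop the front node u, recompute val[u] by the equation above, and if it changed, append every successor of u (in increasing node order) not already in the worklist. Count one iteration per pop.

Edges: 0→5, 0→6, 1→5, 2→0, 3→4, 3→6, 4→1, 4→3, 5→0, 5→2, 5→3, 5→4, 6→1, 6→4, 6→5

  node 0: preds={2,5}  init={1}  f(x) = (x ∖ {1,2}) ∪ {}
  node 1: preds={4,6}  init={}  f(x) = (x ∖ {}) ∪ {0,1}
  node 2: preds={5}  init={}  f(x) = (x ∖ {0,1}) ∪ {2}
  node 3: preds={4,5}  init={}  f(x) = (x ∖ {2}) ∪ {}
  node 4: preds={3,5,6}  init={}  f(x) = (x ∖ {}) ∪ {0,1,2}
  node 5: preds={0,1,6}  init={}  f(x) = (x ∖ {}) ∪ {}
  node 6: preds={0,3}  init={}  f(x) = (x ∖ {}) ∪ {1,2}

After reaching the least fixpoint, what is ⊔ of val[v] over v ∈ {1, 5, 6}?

{0,1,2}

Trace (20 dequeues):
  [1] u=0 | in {} | out {1} | ==
  [2] u=1 | in {} | out {0,1} | prev {} | push {}
  [3] u=2 | in {} | out {2} | prev {} | push {0}
  [4] u=3 | in {} | out {} | ==
  [5] u=4 | in {} | out {0,1,2} | prev {} | push {1,3}
  [6] u=5 | in {0,1} | out {0,1} | prev {} | push {2,4}
  [7] u=6 | in {1} | out {1,2} | prev {} | push {5}
  [8] u=0 | in {0,1,2} | out {0,1} | prev {1} | push {6}
  [9] u=1 | in {0,1,2} | out {0,1,2} | prev {0,1} | push {}
  [10] u=3 | in {0,1,2} | out {0,1} | prev {} | push {}
  [11] u=2 | in {0,1} | out {2} | ==
  [12] u=4 | in {0,1,2} | out {0,1,2} | ==
  [13] u=5 | in {0,1,2} | out {0,1,2} | prev {0,1} | push {0,2,3,4}
  [14] u=6 | in {0,1} | out {0,1,2} | prev {1,2} | push {1,5}
  [15] u=0 | in {0,1,2} | out {0,1} | ==
  [16] u=2 | in {0,1,2} | out {2} | ==
  [17] u=3 | in {0,1,2} | out {0,1} | ==
  [18] u=4 | in {0,1,2} | out {0,1,2} | ==
  [19] u=1 | in {0,1,2} | out {0,1,2} | ==
  [20] u=5 | in {0,1,2} | out {0,1,2} | ==

Converged values:
  [0] {0,1}
  [1] {0,1,2}
  [2] {2}
  [3] {0,1}
  [4] {0,1,2}
  [5] {0,1,2}
  [6] {0,1,2}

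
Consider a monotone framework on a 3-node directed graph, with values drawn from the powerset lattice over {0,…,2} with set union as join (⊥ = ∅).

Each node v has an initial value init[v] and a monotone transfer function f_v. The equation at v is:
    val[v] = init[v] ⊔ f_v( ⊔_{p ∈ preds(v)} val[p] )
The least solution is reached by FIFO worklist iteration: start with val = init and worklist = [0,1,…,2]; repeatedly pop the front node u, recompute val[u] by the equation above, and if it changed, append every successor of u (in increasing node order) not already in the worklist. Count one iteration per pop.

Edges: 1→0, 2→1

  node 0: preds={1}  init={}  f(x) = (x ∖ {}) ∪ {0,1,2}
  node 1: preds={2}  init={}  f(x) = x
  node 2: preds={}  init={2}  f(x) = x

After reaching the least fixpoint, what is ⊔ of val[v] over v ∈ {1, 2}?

{2}

Trace (4 dequeues):
  [1] u=0 | in {} | out {0,1,2} | prev {} | push {}
  [2] u=1 | in {2} | out {2} | prev {} | push {0}
  [3] u=2 | in {} | out {2} | ==
  [4] u=0 | in {2} | out {0,1,2} | ==

Converged values:
  [0] {0,1,2}
  [1] {2}
  [2] {2}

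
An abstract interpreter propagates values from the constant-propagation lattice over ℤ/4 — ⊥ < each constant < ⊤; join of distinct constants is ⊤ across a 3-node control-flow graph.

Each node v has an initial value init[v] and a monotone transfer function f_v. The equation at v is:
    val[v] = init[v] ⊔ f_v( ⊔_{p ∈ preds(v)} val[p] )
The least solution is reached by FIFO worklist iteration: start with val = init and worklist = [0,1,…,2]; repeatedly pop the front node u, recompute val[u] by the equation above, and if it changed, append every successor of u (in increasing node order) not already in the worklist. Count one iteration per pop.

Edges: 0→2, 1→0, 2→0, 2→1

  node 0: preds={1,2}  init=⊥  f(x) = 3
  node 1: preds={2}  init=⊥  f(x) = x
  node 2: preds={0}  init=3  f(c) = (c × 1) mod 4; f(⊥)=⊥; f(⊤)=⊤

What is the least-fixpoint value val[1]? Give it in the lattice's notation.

Worklist (4 pops):
  #1 pop 0: in=3 → 3 (was ⊥); enqueue []
  #2 pop 1: in=3 → 3 (was ⊥); enqueue [0]
  #3 pop 2: in=3 → 3 (no change)
  #4 pop 0: in=3 → 3 (no change)

Fixpoint:
  val[0] = 3
  val[1] = 3
  val[2] = 3

3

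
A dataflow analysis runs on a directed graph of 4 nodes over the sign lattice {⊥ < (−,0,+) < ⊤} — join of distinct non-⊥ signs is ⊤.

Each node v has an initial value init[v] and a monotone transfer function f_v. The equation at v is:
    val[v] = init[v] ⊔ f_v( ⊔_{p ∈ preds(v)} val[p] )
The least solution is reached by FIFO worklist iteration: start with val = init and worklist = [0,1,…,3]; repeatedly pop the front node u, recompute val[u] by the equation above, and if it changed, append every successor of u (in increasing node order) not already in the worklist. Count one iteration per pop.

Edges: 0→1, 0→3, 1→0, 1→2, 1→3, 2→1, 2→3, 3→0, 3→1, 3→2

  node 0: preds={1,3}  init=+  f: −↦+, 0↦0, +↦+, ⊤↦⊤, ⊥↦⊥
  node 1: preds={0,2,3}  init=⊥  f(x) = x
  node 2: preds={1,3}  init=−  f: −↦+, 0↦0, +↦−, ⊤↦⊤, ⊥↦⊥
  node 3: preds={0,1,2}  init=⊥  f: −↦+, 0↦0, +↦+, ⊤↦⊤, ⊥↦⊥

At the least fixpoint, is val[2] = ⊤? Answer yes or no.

yes

Iteration log — 8 steps:
  step 1. node 0  ⊔preds=⊥  new=+  stable
  step 2. node 1  ⊔preds=⊤  new=⊤  old=⊥  +wl: 0
  step 3. node 2  ⊔preds=⊤  new=⊤  old=−  +wl: 1
  step 4. node 3  ⊔preds=⊤  new=⊤  old=⊥  +wl: 2
  step 5. node 0  ⊔preds=⊤  new=⊤  old=+  +wl: 3
  step 6. node 1  ⊔preds=⊤  new=⊤  stable
  step 7. node 2  ⊔preds=⊤  new=⊤  stable
  step 8. node 3  ⊔preds=⊤  new=⊤  stable

Least fixpoint reached:
  node 0: ⊤
  node 1: ⊤
  node 2: ⊤
  node 3: ⊤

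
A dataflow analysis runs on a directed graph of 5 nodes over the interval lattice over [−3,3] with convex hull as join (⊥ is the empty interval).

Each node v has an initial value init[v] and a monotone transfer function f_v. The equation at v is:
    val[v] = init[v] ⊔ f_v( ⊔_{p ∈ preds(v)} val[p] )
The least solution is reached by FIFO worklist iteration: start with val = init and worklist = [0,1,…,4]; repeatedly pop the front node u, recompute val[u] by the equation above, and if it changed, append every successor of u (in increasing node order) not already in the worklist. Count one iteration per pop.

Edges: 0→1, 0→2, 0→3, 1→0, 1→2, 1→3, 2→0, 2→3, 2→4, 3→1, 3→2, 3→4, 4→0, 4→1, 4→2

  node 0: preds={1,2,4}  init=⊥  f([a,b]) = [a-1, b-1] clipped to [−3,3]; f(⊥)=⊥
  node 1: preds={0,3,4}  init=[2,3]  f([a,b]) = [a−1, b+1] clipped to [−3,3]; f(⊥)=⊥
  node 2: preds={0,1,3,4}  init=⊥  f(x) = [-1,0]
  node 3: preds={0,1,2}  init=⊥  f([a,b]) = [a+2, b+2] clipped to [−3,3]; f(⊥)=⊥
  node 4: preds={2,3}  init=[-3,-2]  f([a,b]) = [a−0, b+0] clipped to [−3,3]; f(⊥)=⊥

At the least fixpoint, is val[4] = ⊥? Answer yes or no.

no

Worklist (8 pops):
  #1 pop 0: in=[-3,3] → [-3,2] (was ⊥); enqueue []
  #2 pop 1: in=[-3,2] → [-3,3] (was [2,3]); enqueue [0]
  #3 pop 2: in=[-3,3] → [-1,0] (was ⊥); enqueue []
  #4 pop 3: in=[-3,3] → [-1,3] (was ⊥); enqueue [1,2]
  #5 pop 4: in=[-1,3] → [-3,3] (was [-3,-2]); enqueue []
  #6 pop 0: in=[-3,3] → [-3,2] (no change)
  #7 pop 1: in=[-3,3] → [-3,3] (no change)
  #8 pop 2: in=[-3,3] → [-1,0] (no change)

Fixpoint:
  val[0] = [-3,2]
  val[1] = [-3,3]
  val[2] = [-1,0]
  val[3] = [-1,3]
  val[4] = [-3,3]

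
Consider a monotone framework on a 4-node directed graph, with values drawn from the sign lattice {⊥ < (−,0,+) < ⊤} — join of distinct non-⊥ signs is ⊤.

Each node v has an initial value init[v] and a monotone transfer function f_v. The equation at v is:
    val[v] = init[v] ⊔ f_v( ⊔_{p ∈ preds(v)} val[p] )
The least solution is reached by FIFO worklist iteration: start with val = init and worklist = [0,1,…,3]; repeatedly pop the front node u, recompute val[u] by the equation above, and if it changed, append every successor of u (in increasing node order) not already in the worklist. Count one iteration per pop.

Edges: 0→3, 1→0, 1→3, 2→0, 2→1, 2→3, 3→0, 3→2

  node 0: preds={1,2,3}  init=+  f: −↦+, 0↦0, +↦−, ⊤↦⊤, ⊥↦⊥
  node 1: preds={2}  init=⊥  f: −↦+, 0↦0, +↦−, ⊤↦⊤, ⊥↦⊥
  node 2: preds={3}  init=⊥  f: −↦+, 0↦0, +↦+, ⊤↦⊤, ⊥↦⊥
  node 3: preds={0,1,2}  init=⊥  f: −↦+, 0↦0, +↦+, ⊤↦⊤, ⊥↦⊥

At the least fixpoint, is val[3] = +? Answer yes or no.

Trace (15 dequeues):
  [1] u=0 | in ⊥ | out + | ==
  [2] u=1 | in ⊥ | out ⊥ | ==
  [3] u=2 | in ⊥ | out ⊥ | ==
  [4] u=3 | in + | out + | prev ⊥ | push {0,2}
  [5] u=0 | in + | out ⊤ | prev + | push {3}
  [6] u=2 | in + | out + | prev ⊥ | push {0,1}
  [7] u=3 | in ⊤ | out ⊤ | prev + | push {2}
  [8] u=0 | in ⊤ | out ⊤ | ==
  [9] u=1 | in + | out − | prev ⊥ | push {0,3}
  [10] u=2 | in ⊤ | out ⊤ | prev + | push {1}
  [11] u=0 | in ⊤ | out ⊤ | ==
  [12] u=3 | in ⊤ | out ⊤ | ==
  [13] u=1 | in ⊤ | out ⊤ | prev − | push {0,3}
  [14] u=0 | in ⊤ | out ⊤ | ==
  [15] u=3 | in ⊤ | out ⊤ | ==

Converged values:
  [0] ⊤
  [1] ⊤
  [2] ⊤
  [3] ⊤

no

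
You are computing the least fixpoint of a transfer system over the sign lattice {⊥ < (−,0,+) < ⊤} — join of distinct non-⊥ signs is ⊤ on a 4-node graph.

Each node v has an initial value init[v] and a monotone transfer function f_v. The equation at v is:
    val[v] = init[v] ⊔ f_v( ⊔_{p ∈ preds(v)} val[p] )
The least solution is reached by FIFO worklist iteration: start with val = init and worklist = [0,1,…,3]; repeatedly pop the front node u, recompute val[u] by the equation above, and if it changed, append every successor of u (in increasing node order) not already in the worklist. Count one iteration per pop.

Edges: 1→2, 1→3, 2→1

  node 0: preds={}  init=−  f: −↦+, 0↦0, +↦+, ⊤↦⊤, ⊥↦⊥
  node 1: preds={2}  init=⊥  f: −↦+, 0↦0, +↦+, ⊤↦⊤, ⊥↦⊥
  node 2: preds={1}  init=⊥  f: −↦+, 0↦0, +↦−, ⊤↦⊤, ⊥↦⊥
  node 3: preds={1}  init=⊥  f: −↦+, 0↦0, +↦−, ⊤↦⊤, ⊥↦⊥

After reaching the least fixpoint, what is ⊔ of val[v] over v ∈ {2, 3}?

Trace (4 dequeues):
  [1] u=0 | in ⊥ | out − | ==
  [2] u=1 | in ⊥ | out ⊥ | ==
  [3] u=2 | in ⊥ | out ⊥ | ==
  [4] u=3 | in ⊥ | out ⊥ | ==

Converged values:
  [0] −
  [1] ⊥
  [2] ⊥
  [3] ⊥

⊥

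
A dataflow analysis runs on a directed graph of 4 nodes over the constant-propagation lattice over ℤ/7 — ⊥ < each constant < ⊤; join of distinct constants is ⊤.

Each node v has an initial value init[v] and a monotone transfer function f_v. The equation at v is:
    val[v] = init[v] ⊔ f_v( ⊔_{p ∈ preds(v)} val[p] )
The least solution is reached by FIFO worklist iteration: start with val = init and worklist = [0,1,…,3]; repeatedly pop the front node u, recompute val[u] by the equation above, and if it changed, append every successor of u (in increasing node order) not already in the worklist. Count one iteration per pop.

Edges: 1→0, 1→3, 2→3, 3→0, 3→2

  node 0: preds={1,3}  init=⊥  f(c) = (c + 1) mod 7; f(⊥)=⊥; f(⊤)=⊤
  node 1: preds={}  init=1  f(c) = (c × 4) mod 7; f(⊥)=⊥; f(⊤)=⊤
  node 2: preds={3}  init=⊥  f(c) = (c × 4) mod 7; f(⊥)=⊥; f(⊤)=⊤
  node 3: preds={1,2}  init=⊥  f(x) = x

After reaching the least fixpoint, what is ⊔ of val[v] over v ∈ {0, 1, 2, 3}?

⊤

Worklist (10 pops):
  #1 pop 0: in=1 → 2 (was ⊥); enqueue []
  #2 pop 1: in=⊥ → 1 (no change)
  #3 pop 2: in=⊥ → ⊥ (no change)
  #4 pop 3: in=1 → 1 (was ⊥); enqueue [0,2]
  #5 pop 0: in=1 → 2 (no change)
  #6 pop 2: in=1 → 4 (was ⊥); enqueue [3]
  #7 pop 3: in=⊤ → ⊤ (was 1); enqueue [0,2]
  #8 pop 0: in=⊤ → ⊤ (was 2); enqueue []
  #9 pop 2: in=⊤ → ⊤ (was 4); enqueue [3]
  #10 pop 3: in=⊤ → ⊤ (no change)

Fixpoint:
  val[0] = ⊤
  val[1] = 1
  val[2] = ⊤
  val[3] = ⊤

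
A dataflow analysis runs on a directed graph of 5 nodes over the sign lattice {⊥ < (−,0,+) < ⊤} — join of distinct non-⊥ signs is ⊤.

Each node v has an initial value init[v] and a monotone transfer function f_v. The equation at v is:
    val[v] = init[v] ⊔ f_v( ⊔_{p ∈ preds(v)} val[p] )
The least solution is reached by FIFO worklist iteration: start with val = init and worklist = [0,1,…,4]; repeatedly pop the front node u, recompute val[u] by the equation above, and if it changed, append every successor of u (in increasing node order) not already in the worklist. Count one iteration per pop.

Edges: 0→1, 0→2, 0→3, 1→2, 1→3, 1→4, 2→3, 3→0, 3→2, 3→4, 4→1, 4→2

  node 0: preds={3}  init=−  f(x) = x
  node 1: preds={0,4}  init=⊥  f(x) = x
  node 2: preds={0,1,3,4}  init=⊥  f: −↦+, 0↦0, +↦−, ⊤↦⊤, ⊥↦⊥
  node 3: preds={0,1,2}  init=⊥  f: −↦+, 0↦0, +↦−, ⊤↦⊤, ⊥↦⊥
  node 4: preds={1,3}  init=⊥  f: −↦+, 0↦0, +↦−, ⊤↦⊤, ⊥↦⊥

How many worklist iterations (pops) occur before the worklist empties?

Iteration log — 11 steps:
  step 1. node 0  ⊔preds=⊥  new=−  stable
  step 2. node 1  ⊔preds=−  new=−  old=⊥  +wl: 
  step 3. node 2  ⊔preds=−  new=+  old=⊥  +wl: 
  step 4. node 3  ⊔preds=⊤  new=⊤  old=⊥  +wl: 0,2
  step 5. node 4  ⊔preds=⊤  new=⊤  old=⊥  +wl: 1
  step 6. node 0  ⊔preds=⊤  new=⊤  old=−  +wl: 3
  step 7. node 2  ⊔preds=⊤  new=⊤  old=+  +wl: 
  step 8. node 1  ⊔preds=⊤  new=⊤  old=−  +wl: 2,4
  step 9. node 3  ⊔preds=⊤  new=⊤  stable
  step 10. node 2  ⊔preds=⊤  new=⊤  stable
  step 11. node 4  ⊔preds=⊤  new=⊤  stable

Least fixpoint reached:
  node 0: ⊤
  node 1: ⊤
  node 2: ⊤
  node 3: ⊤
  node 4: ⊤

11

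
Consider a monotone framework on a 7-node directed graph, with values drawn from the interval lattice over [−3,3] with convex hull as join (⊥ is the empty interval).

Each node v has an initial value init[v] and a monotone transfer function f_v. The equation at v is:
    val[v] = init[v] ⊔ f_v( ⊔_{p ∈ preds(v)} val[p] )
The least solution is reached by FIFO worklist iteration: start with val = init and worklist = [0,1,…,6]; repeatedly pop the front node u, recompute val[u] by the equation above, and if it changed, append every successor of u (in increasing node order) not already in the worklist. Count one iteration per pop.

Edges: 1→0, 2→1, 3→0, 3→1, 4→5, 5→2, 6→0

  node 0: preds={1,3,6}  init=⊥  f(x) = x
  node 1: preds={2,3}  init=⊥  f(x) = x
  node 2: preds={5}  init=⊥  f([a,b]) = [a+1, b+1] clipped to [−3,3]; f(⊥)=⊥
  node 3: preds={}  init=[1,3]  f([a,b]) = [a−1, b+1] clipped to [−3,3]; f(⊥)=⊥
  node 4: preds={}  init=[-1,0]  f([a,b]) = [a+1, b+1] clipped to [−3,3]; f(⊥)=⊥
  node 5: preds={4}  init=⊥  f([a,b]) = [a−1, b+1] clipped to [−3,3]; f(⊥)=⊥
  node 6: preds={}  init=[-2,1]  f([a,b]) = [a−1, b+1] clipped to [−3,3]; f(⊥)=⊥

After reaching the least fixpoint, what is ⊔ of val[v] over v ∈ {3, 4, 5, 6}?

[-2,3]

Trace (11 dequeues):
  [1] u=0 | in [-2,3] | out [-2,3] | prev ⊥ | push {}
  [2] u=1 | in [1,3] | out [1,3] | prev ⊥ | push {0}
  [3] u=2 | in ⊥ | out ⊥ | ==
  [4] u=3 | in ⊥ | out [1,3] | ==
  [5] u=4 | in ⊥ | out [-1,0] | ==
  [6] u=5 | in [-1,0] | out [-2,1] | prev ⊥ | push {2}
  [7] u=6 | in ⊥ | out [-2,1] | ==
  [8] u=0 | in [-2,3] | out [-2,3] | ==
  [9] u=2 | in [-2,1] | out [-1,2] | prev ⊥ | push {1}
  [10] u=1 | in [-1,3] | out [-1,3] | prev [1,3] | push {0}
  [11] u=0 | in [-2,3] | out [-2,3] | ==

Converged values:
  [0] [-2,3]
  [1] [-1,3]
  [2] [-1,2]
  [3] [1,3]
  [4] [-1,0]
  [5] [-2,1]
  [6] [-2,1]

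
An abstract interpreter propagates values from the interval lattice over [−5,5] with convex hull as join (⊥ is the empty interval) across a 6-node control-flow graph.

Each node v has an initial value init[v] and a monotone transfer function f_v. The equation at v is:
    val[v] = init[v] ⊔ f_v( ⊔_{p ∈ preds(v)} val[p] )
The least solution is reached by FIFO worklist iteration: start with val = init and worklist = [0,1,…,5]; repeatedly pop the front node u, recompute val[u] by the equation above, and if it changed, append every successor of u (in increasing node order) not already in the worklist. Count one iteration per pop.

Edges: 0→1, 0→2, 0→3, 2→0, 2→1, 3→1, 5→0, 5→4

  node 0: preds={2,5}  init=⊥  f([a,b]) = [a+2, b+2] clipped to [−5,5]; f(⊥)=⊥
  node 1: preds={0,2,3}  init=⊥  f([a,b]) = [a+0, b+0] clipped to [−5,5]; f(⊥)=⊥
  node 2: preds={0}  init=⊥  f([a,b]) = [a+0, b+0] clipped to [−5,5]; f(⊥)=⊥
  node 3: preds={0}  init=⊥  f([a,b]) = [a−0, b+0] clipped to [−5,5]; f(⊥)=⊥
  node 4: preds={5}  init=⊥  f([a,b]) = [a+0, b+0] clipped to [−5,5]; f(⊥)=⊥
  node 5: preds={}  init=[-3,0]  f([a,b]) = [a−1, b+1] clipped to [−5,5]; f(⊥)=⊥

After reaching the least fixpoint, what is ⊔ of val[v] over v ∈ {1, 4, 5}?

Worklist (16 pops):
  #1 pop 0: in=[-3,0] → [-1,2] (was ⊥); enqueue []
  #2 pop 1: in=[-1,2] → [-1,2] (was ⊥); enqueue []
  #3 pop 2: in=[-1,2] → [-1,2] (was ⊥); enqueue [0,1]
  #4 pop 3: in=[-1,2] → [-1,2] (was ⊥); enqueue []
  #5 pop 4: in=[-3,0] → [-3,0] (was ⊥); enqueue []
  #6 pop 5: in=⊥ → [-3,0] (no change)
  #7 pop 0: in=[-3,2] → [-1,4] (was [-1,2]); enqueue [2,3]
  #8 pop 1: in=[-1,4] → [-1,4] (was [-1,2]); enqueue []
  #9 pop 2: in=[-1,4] → [-1,4] (was [-1,2]); enqueue [0,1]
  #10 pop 3: in=[-1,4] → [-1,4] (was [-1,2]); enqueue []
  #11 pop 0: in=[-3,4] → [-1,5] (was [-1,4]); enqueue [2,3]
  #12 pop 1: in=[-1,5] → [-1,5] (was [-1,4]); enqueue []
  #13 pop 2: in=[-1,5] → [-1,5] (was [-1,4]); enqueue [0,1]
  #14 pop 3: in=[-1,5] → [-1,5] (was [-1,4]); enqueue []
  #15 pop 0: in=[-3,5] → [-1,5] (no change)
  #16 pop 1: in=[-1,5] → [-1,5] (no change)

Fixpoint:
  val[0] = [-1,5]
  val[1] = [-1,5]
  val[2] = [-1,5]
  val[3] = [-1,5]
  val[4] = [-3,0]
  val[5] = [-3,0]

[-3,5]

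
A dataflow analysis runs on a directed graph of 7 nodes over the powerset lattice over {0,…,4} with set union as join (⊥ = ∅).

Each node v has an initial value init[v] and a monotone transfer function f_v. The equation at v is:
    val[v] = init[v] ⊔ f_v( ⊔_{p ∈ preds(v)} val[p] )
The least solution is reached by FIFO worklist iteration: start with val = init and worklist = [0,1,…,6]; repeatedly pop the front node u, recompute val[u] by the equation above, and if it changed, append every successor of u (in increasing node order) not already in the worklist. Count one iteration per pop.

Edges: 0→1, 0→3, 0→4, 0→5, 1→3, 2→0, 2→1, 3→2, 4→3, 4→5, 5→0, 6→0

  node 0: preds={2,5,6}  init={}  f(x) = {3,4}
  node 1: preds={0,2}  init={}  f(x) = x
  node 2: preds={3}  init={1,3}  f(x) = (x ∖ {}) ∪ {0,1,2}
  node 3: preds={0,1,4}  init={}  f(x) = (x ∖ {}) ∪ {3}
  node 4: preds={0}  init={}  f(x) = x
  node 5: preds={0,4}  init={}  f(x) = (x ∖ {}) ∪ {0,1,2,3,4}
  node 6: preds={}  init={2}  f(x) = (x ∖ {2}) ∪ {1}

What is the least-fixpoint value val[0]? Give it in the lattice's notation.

Trace (14 dequeues):
  [1] u=0 | in {1,2,3} | out {3,4} | prev {} | push {}
  [2] u=1 | in {1,3,4} | out {1,3,4} | prev {} | push {}
  [3] u=2 | in {} | out {0,1,2,3} | prev {1,3} | push {0,1}
  [4] u=3 | in {1,3,4} | out {1,3,4} | prev {} | push {2}
  [5] u=4 | in {3,4} | out {3,4} | prev {} | push {3}
  [6] u=5 | in {3,4} | out {0,1,2,3,4} | prev {} | push {}
  [7] u=6 | in {} | out {1,2} | prev {2} | push {}
  [8] u=0 | in {0,1,2,3,4} | out {3,4} | ==
  [9] u=1 | in {0,1,2,3,4} | out {0,1,2,3,4} | prev {1,3,4} | push {}
  [10] u=2 | in {1,3,4} | out {0,1,2,3,4} | prev {0,1,2,3} | push {0,1}
  [11] u=3 | in {0,1,2,3,4} | out {0,1,2,3,4} | prev {1,3,4} | push {2}
  [12] u=0 | in {0,1,2,3,4} | out {3,4} | ==
  [13] u=1 | in {0,1,2,3,4} | out {0,1,2,3,4} | ==
  [14] u=2 | in {0,1,2,3,4} | out {0,1,2,3,4} | ==

Converged values:
  [0] {3,4}
  [1] {0,1,2,3,4}
  [2] {0,1,2,3,4}
  [3] {0,1,2,3,4}
  [4] {3,4}
  [5] {0,1,2,3,4}
  [6] {1,2}

{3,4}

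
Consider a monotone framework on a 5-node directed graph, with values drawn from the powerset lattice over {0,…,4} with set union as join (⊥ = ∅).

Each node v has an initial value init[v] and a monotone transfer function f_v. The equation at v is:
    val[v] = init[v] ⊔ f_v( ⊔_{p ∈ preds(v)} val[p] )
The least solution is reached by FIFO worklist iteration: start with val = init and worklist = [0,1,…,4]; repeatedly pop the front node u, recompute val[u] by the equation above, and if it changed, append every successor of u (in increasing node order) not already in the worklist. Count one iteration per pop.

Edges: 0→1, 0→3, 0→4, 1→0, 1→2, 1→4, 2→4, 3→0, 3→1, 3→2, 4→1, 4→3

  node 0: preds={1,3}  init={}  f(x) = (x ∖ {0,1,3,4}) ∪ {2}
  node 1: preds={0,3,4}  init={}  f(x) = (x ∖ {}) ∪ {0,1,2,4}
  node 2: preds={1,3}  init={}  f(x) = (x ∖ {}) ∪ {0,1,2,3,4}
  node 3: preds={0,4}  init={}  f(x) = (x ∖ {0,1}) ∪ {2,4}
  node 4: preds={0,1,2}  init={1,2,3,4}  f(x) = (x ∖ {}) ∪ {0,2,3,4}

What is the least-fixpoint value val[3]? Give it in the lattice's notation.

{2,3,4}

Worklist (9 pops):
  #1 pop 0: in={} → {2} (was {}); enqueue []
  #2 pop 1: in={1,2,3,4} → {0,1,2,3,4} (was {}); enqueue [0]
  #3 pop 2: in={0,1,2,3,4} → {0,1,2,3,4} (was {}); enqueue []
  #4 pop 3: in={1,2,3,4} → {2,3,4} (was {}); enqueue [1,2]
  #5 pop 4: in={0,1,2,3,4} → {0,1,2,3,4} (was {1,2,3,4}); enqueue [3]
  #6 pop 0: in={0,1,2,3,4} → {2} (no change)
  #7 pop 1: in={0,1,2,3,4} → {0,1,2,3,4} (no change)
  #8 pop 2: in={0,1,2,3,4} → {0,1,2,3,4} (no change)
  #9 pop 3: in={0,1,2,3,4} → {2,3,4} (no change)

Fixpoint:
  val[0] = {2}
  val[1] = {0,1,2,3,4}
  val[2] = {0,1,2,3,4}
  val[3] = {2,3,4}
  val[4] = {0,1,2,3,4}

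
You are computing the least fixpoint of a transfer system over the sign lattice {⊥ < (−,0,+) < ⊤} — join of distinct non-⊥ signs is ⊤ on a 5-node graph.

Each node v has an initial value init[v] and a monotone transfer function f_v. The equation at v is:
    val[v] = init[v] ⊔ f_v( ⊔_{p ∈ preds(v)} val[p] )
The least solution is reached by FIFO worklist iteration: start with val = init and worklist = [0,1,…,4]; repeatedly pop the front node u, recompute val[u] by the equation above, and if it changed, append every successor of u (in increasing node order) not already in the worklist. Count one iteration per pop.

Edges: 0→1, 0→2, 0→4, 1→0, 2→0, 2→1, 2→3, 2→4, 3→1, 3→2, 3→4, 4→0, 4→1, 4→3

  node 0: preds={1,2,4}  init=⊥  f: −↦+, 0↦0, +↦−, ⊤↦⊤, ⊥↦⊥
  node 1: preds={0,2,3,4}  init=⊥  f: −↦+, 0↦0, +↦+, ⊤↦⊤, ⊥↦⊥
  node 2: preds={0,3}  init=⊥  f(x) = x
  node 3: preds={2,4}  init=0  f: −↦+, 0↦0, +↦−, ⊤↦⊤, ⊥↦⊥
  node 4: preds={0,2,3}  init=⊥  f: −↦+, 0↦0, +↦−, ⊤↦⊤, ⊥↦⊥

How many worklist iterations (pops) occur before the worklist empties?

10

Trace (10 dequeues):
  [1] u=0 | in ⊥ | out ⊥ | ==
  [2] u=1 | in 0 | out 0 | prev ⊥ | push {0}
  [3] u=2 | in 0 | out 0 | prev ⊥ | push {1}
  [4] u=3 | in 0 | out 0 | ==
  [5] u=4 | in 0 | out 0 | prev ⊥ | push {3}
  [6] u=0 | in 0 | out 0 | prev ⊥ | push {2,4}
  [7] u=1 | in 0 | out 0 | ==
  [8] u=3 | in 0 | out 0 | ==
  [9] u=2 | in 0 | out 0 | ==
  [10] u=4 | in 0 | out 0 | ==

Converged values:
  [0] 0
  [1] 0
  [2] 0
  [3] 0
  [4] 0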